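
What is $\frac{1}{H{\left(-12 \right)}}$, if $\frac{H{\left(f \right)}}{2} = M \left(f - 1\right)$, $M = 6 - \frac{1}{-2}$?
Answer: $- \frac{1}{169} \approx -0.0059172$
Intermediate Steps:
$M = \frac{13}{2}$ ($M = 6 - - \frac{1}{2} = 6 + \frac{1}{2} = \frac{13}{2} \approx 6.5$)
$H{\left(f \right)} = -13 + 13 f$ ($H{\left(f \right)} = 2 \frac{13 \left(f - 1\right)}{2} = 2 \frac{13 \left(-1 + f\right)}{2} = 2 \left(- \frac{13}{2} + \frac{13 f}{2}\right) = -13 + 13 f$)
$\frac{1}{H{\left(-12 \right)}} = \frac{1}{-13 + 13 \left(-12\right)} = \frac{1}{-13 - 156} = \frac{1}{-169} = - \frac{1}{169}$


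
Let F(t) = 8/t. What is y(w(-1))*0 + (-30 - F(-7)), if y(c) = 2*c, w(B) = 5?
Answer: -202/7 ≈ -28.857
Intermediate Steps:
y(w(-1))*0 + (-30 - F(-7)) = (2*5)*0 + (-30 - 8/(-7)) = 10*0 + (-30 - 8*(-1)/7) = 0 + (-30 - 1*(-8/7)) = 0 + (-30 + 8/7) = 0 - 202/7 = -202/7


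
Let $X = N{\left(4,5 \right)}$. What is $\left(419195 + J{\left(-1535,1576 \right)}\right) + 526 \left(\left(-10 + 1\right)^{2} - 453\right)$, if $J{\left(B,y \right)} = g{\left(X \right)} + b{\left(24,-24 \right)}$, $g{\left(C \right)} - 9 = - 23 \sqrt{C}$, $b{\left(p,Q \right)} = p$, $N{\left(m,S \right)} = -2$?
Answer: $223556 - 23 i \sqrt{2} \approx 2.2356 \cdot 10^{5} - 32.527 i$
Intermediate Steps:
$X = -2$
$g{\left(C \right)} = 9 - 23 \sqrt{C}$
$J{\left(B,y \right)} = 33 - 23 i \sqrt{2}$ ($J{\left(B,y \right)} = \left(9 - 23 \sqrt{-2}\right) + 24 = \left(9 - 23 i \sqrt{2}\right) + 24 = 33 - 23 i \sqrt{2}$)
$\left(419195 + J{\left(-1535,1576 \right)}\right) + 526 \left(\left(-10 + 1\right)^{2} - 453\right) = \left(419195 + \left(33 - 23 i \sqrt{2}\right)\right) + 526 \left(\left(-10 + 1\right)^{2} - 453\right) = \left(419228 - 23 i \sqrt{2}\right) + 526 \left(\left(-9\right)^{2} - 453\right) = \left(419228 - 23 i \sqrt{2}\right) + 526 \left(81 - 453\right) = \left(419228 - 23 i \sqrt{2}\right) + 526 \left(-372\right) = \left(419228 - 23 i \sqrt{2}\right) - 195672 = 223556 - 23 i \sqrt{2}$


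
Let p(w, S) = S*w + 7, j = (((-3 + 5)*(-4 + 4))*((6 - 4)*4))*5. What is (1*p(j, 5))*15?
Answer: 105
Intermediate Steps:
j = 0 (j = ((2*0)*(2*4))*5 = (0*8)*5 = 0*5 = 0)
p(w, S) = 7 + S*w
(1*p(j, 5))*15 = (1*(7 + 5*0))*15 = (1*(7 + 0))*15 = (1*7)*15 = 7*15 = 105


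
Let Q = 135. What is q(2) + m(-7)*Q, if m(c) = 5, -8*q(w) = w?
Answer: 2699/4 ≈ 674.75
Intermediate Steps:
q(w) = -w/8
q(2) + m(-7)*Q = -1/8*2 + 5*135 = -1/4 + 675 = 2699/4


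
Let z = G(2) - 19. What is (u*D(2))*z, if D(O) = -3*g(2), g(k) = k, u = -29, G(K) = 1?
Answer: -3132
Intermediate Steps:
D(O) = -6 (D(O) = -3*2 = -6)
z = -18 (z = 1 - 19 = -18)
(u*D(2))*z = -29*(-6)*(-18) = 174*(-18) = -3132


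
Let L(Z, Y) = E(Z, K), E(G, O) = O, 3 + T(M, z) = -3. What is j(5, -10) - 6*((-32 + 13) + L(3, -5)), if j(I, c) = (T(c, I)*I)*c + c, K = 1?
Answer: 398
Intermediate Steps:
T(M, z) = -6 (T(M, z) = -3 - 3 = -6)
L(Z, Y) = 1
j(I, c) = c - 6*I*c (j(I, c) = (-6*I)*c + c = -6*I*c + c = c - 6*I*c)
j(5, -10) - 6*((-32 + 13) + L(3, -5)) = -10*(1 - 6*5) - 6*((-32 + 13) + 1) = -10*(1 - 30) - 6*(-19 + 1) = -10*(-29) - 6*(-18) = 290 + 108 = 398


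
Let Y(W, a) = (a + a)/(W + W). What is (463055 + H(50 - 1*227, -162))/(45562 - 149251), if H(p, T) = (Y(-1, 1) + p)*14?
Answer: -153521/34563 ≈ -4.4418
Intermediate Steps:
Y(W, a) = a/W (Y(W, a) = (2*a)/((2*W)) = (2*a)*(1/(2*W)) = a/W)
H(p, T) = -14 + 14*p (H(p, T) = (1/(-1) + p)*14 = (1*(-1) + p)*14 = (-1 + p)*14 = -14 + 14*p)
(463055 + H(50 - 1*227, -162))/(45562 - 149251) = (463055 + (-14 + 14*(50 - 1*227)))/(45562 - 149251) = (463055 + (-14 + 14*(50 - 227)))/(-103689) = (463055 + (-14 + 14*(-177)))*(-1/103689) = (463055 + (-14 - 2478))*(-1/103689) = (463055 - 2492)*(-1/103689) = 460563*(-1/103689) = -153521/34563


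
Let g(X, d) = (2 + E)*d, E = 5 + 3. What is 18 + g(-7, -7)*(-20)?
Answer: 1418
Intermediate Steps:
E = 8
g(X, d) = 10*d (g(X, d) = (2 + 8)*d = 10*d)
18 + g(-7, -7)*(-20) = 18 + (10*(-7))*(-20) = 18 - 70*(-20) = 18 + 1400 = 1418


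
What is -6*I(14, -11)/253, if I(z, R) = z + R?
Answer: -18/253 ≈ -0.071146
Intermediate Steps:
I(z, R) = R + z
-6*I(14, -11)/253 = -6*(-11 + 14)/253 = -18/253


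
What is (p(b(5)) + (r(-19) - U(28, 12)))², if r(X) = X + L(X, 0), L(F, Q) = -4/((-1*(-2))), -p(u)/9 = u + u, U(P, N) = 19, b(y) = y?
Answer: 16900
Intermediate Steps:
p(u) = -18*u (p(u) = -9*(u + u) = -18*u)
L(F, Q) = -2 (L(F, Q) = -4/2 = -4*½ = -2)
r(X) = -2 + X (r(X) = X - 2 = -2 + X)
(p(b(5)) + (r(-19) - U(28, 12)))² = (-18*5 + ((-2 - 19) - 1*19))² = (-90 + (-21 - 19))² = (-90 - 40)² = (-130)² = 16900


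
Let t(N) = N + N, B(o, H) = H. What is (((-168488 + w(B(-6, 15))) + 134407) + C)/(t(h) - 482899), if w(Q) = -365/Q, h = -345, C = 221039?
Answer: -560801/1450767 ≈ -0.38655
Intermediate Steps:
t(N) = 2*N
(((-168488 + w(B(-6, 15))) + 134407) + C)/(t(h) - 482899) = (((-168488 - 365/15) + 134407) + 221039)/(2*(-345) - 482899) = (((-168488 - 365*1/15) + 134407) + 221039)/(-690 - 482899) = (((-168488 - 73/3) + 134407) + 221039)/(-483589) = ((-505537/3 + 134407) + 221039)*(-1/483589) = (-102316/3 + 221039)*(-1/483589) = (560801/3)*(-1/483589) = -560801/1450767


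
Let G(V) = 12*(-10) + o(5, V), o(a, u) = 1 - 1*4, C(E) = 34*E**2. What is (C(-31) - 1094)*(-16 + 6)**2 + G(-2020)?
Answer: 3157877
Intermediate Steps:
o(a, u) = -3 (o(a, u) = 1 - 4 = -3)
G(V) = -123 (G(V) = 12*(-10) - 3 = -120 - 3 = -123)
(C(-31) - 1094)*(-16 + 6)**2 + G(-2020) = (34*(-31)**2 - 1094)*(-16 + 6)**2 - 123 = (34*961 - 1094)*(-10)**2 - 123 = (32674 - 1094)*100 - 123 = 31580*100 - 123 = 3158000 - 123 = 3157877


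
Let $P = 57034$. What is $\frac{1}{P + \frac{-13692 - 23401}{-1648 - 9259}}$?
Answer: $\frac{10907}{622106931} \approx 1.7532 \cdot 10^{-5}$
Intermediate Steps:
$\frac{1}{P + \frac{-13692 - 23401}{-1648 - 9259}} = \frac{1}{57034 + \frac{-13692 - 23401}{-1648 - 9259}} = \frac{1}{57034 - \frac{37093}{-10907}} = \frac{1}{57034 - - \frac{37093}{10907}} = \frac{1}{57034 + \frac{37093}{10907}} = \frac{1}{\frac{622106931}{10907}} = \frac{10907}{622106931}$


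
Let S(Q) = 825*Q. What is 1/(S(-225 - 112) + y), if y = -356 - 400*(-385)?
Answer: -1/124381 ≈ -8.0398e-6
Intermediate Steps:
y = 153644 (y = -356 + 154000 = 153644)
1/(S(-225 - 112) + y) = 1/(825*(-225 - 112) + 153644) = 1/(825*(-337) + 153644) = 1/(-278025 + 153644) = 1/(-124381) = -1/124381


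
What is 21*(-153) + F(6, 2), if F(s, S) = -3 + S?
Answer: -3214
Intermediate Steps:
21*(-153) + F(6, 2) = 21*(-153) + (-3 + 2) = -3213 - 1 = -3214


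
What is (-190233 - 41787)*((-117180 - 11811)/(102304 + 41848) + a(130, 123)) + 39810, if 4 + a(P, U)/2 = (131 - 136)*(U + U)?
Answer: 20645189519415/36038 ≈ 5.7287e+8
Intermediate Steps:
a(P, U) = -8 - 20*U (a(P, U) = -8 + 2*((131 - 136)*(U + U)) = -8 + 2*(-10*U) = -8 - 20*U)
(-190233 - 41787)*((-117180 - 11811)/(102304 + 41848) + a(130, 123)) + 39810 = (-190233 - 41787)*((-117180 - 11811)/(102304 + 41848) + (-8 - 20*123)) + 39810 = -232020*(-128991/144152 + (-8 - 2460)) + 39810 = -232020*(-128991*1/144152 - 2468) + 39810 = -232020*(-128991/144152 - 2468) + 39810 = -232020*(-355896127/144152) + 39810 = 20643754846635/36038 + 39810 = 20645189519415/36038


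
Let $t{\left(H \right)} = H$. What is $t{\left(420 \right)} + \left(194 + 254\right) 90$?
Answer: $40740$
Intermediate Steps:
$t{\left(420 \right)} + \left(194 + 254\right) 90 = 420 + \left(194 + 254\right) 90 = 420 + 448 \cdot 90 = 420 + 40320 = 40740$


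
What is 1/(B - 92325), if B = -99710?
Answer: -1/192035 ≈ -5.2074e-6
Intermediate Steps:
1/(B - 92325) = 1/(-99710 - 92325) = 1/(-192035) = -1/192035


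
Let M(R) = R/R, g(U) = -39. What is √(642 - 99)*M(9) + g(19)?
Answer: -39 + √543 ≈ -15.698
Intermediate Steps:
M(R) = 1
√(642 - 99)*M(9) + g(19) = √(642 - 99)*1 - 39 = √543*1 - 39 = √543 - 39 = -39 + √543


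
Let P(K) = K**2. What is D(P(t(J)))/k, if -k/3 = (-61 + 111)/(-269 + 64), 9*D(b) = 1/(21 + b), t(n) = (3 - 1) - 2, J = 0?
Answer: 41/5670 ≈ 0.0072310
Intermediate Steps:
t(n) = 0 (t(n) = 2 - 2 = 0)
D(b) = 1/(9*(21 + b))
k = 30/41 (k = -3*(-61 + 111)/(-269 + 64) = -150/(-205) = -150*(-1)/205 = -3*(-10/41) = 30/41 ≈ 0.73171)
D(P(t(J)))/k = (1/(9*(21 + 0**2)))/(30/41) = (1/(9*(21 + 0)))*(41/30) = ((1/9)/21)*(41/30) = ((1/9)*(1/21))*(41/30) = (1/189)*(41/30) = 41/5670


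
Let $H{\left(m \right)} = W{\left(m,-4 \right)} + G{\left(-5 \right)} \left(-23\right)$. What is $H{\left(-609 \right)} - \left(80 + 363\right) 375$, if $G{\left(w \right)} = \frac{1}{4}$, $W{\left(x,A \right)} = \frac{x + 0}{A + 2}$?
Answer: $- \frac{663305}{4} \approx -1.6583 \cdot 10^{5}$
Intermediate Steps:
$W{\left(x,A \right)} = \frac{x}{2 + A}$
$G{\left(w \right)} = \frac{1}{4}$
$H{\left(m \right)} = - \frac{23}{4} - \frac{m}{2}$ ($H{\left(m \right)} = \frac{m}{2 - 4} + \frac{1}{4} \left(-23\right) = \frac{m}{-2} - \frac{23}{4} = m \left(- \frac{1}{2}\right) - \frac{23}{4} = - \frac{m}{2} - \frac{23}{4} = - \frac{23}{4} - \frac{m}{2}$)
$H{\left(-609 \right)} - \left(80 + 363\right) 375 = \left(- \frac{23}{4} - - \frac{609}{2}\right) - \left(80 + 363\right) 375 = \left(- \frac{23}{4} + \frac{609}{2}\right) - 443 \cdot 375 = \frac{1195}{4} - 166125 = - \frac{663305}{4}$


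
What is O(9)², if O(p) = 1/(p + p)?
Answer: 1/324 ≈ 0.0030864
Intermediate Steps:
O(p) = 1/(2*p)
O(9)² = ((½)/9)² = ((½)*(⅑))² = (1/18)² = 1/324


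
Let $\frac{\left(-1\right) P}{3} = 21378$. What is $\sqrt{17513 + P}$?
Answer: $i \sqrt{46621} \approx 215.92 i$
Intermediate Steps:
$P = -64134$ ($P = \left(-3\right) 21378 = -64134$)
$\sqrt{17513 + P} = \sqrt{17513 - 64134} = \sqrt{-46621} = i \sqrt{46621}$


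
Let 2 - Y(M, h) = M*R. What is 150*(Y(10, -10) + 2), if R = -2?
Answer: 3600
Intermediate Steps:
Y(M, h) = 2 + 2*M (Y(M, h) = 2 - M*(-2) = 2 - (-2)*M = 2 + 2*M)
150*(Y(10, -10) + 2) = 150*((2 + 2*10) + 2) = 150*((2 + 20) + 2) = 150*(22 + 2) = 150*24 = 3600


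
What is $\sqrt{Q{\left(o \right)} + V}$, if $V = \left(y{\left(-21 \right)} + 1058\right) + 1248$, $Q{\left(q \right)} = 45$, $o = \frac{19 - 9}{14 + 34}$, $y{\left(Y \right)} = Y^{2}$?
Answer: $2 \sqrt{698} \approx 52.839$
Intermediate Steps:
$o = \frac{5}{24}$ ($o = \frac{10}{48} = 10 \cdot \frac{1}{48} = \frac{5}{24} \approx 0.20833$)
$V = 2747$ ($V = \left(\left(-21\right)^{2} + 1058\right) + 1248 = \left(441 + 1058\right) + 1248 = 1499 + 1248 = 2747$)
$\sqrt{Q{\left(o \right)} + V} = \sqrt{45 + 2747} = \sqrt{2792} = 2 \sqrt{698}$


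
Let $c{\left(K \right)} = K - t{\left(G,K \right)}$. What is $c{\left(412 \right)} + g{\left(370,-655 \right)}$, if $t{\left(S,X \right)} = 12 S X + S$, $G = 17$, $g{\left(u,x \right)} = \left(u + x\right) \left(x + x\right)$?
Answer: $289697$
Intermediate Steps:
$g{\left(u,x \right)} = 2 x \left(u + x\right)$ ($g{\left(u,x \right)} = \left(u + x\right) 2 x = 2 x \left(u + x\right)$)
$t{\left(S,X \right)} = S + 12 S X$ ($t{\left(S,X \right)} = 12 S X + S = S + 12 S X$)
$c{\left(K \right)} = -17 - 203 K$ ($c{\left(K \right)} = K - 17 \left(1 + 12 K\right) = K - \left(17 + 204 K\right) = -17 - 203 K$)
$c{\left(412 \right)} + g{\left(370,-655 \right)} = \left(-17 - 83636\right) + 2 \left(-655\right) \left(370 - 655\right) = \left(-17 - 83636\right) + 2 \left(-655\right) \left(-285\right) = -83653 + 373350 = 289697$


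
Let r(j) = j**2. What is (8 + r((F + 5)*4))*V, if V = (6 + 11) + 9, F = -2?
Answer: 3952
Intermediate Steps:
V = 26 (V = 17 + 9 = 26)
(8 + r((F + 5)*4))*V = (8 + ((-2 + 5)*4)**2)*26 = (8 + (3*4)**2)*26 = (8 + 12**2)*26 = (8 + 144)*26 = 152*26 = 3952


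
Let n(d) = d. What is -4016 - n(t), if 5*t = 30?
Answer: -4022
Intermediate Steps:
t = 6 (t = (1/5)*30 = 6)
-4016 - n(t) = -4016 - 1*6 = -4016 - 6 = -4022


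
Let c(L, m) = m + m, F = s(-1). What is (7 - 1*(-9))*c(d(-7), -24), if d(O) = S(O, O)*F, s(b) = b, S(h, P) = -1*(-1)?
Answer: -768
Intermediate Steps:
S(h, P) = 1
F = -1
d(O) = -1 (d(O) = 1*(-1) = -1)
c(L, m) = 2*m
(7 - 1*(-9))*c(d(-7), -24) = (7 - 1*(-9))*(2*(-24)) = (7 + 9)*(-48) = 16*(-48) = -768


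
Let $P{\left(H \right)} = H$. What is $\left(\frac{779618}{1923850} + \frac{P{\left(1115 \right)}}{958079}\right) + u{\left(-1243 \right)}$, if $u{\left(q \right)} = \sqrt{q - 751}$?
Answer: $\frac{374540363286}{921600142075} + i \sqrt{1994} \approx 0.4064 + 44.654 i$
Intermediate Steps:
$u{\left(q \right)} = \sqrt{-751 + q}$
$\left(\frac{779618}{1923850} + \frac{P{\left(1115 \right)}}{958079}\right) + u{\left(-1243 \right)} = \left(\frac{779618}{1923850} + \frac{1115}{958079}\right) + \sqrt{-751 - 1243} = \left(779618 \cdot \frac{1}{1923850} + 1115 \cdot \frac{1}{958079}\right) + \sqrt{-1994} = \left(\frac{389809}{961925} + \frac{1115}{958079}\right) + i \sqrt{1994} = \frac{374540363286}{921600142075} + i \sqrt{1994}$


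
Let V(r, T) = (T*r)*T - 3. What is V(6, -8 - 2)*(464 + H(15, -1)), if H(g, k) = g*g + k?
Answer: 410736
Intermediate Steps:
H(g, k) = k + g² (H(g, k) = g² + k = k + g²)
V(r, T) = -3 + r*T² (V(r, T) = r*T² - 3 = -3 + r*T²)
V(6, -8 - 2)*(464 + H(15, -1)) = (-3 + 6*(-8 - 2)²)*(464 + (-1 + 15²)) = (-3 + 6*(-10)²)*(464 + (-1 + 225)) = (-3 + 6*100)*(464 + 224) = (-3 + 600)*688 = 597*688 = 410736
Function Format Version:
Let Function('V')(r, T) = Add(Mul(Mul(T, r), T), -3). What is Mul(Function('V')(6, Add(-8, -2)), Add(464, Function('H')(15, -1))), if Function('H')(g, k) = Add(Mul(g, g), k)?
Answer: 410736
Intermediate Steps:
Function('H')(g, k) = Add(k, Pow(g, 2)) (Function('H')(g, k) = Add(Pow(g, 2), k) = Add(k, Pow(g, 2)))
Function('V')(r, T) = Add(-3, Mul(r, Pow(T, 2))) (Function('V')(r, T) = Add(Mul(r, Pow(T, 2)), -3) = Add(-3, Mul(r, Pow(T, 2))))
Mul(Function('V')(6, Add(-8, -2)), Add(464, Function('H')(15, -1))) = Mul(Add(-3, Mul(6, Pow(Add(-8, -2), 2))), Add(464, Add(-1, Pow(15, 2)))) = Mul(Add(-3, Mul(6, Pow(-10, 2))), Add(464, Add(-1, 225))) = Mul(Add(-3, Mul(6, 100)), Add(464, 224)) = Mul(Add(-3, 600), 688) = Mul(597, 688) = 410736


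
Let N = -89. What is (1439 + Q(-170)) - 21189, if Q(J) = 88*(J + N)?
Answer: -42542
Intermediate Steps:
Q(J) = -7832 + 88*J (Q(J) = 88*(J - 89) = 88*(-89 + J) = -7832 + 88*J)
(1439 + Q(-170)) - 21189 = (1439 + (-7832 + 88*(-170))) - 21189 = (1439 + (-7832 - 14960)) - 21189 = (1439 - 22792) - 21189 = -21353 - 21189 = -42542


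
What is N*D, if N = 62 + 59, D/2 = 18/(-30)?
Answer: -726/5 ≈ -145.20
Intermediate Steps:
D = -6/5 (D = 2*(18/(-30)) = 2*(18*(-1/30)) = 2*(-3/5) = -6/5 ≈ -1.2000)
N = 121
N*D = 121*(-6/5) = -726/5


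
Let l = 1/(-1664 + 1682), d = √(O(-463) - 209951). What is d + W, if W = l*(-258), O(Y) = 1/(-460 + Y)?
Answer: -43/3 + I*√178863346402/923 ≈ -14.333 + 458.2*I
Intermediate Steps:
d = I*√178863346402/923 (d = √(1/(-460 - 463) - 209951) = √(1/(-923) - 209951) = √(-1/923 - 209951) = √(-193784774/923) = I*√178863346402/923 ≈ 458.2*I)
l = 1/18 ≈ 0.055556
W = -43/3 (W = (1/18)*(-258) = -43/3 ≈ -14.333)
d + W = I*√178863346402/923 - 43/3 = -43/3 + I*√178863346402/923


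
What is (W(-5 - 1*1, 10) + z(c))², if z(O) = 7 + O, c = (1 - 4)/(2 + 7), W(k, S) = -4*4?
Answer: 784/9 ≈ 87.111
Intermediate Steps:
W(k, S) = -16
c = -⅓ (c = -3/9 = -3*⅑ = -⅓ ≈ -0.33333)
(W(-5 - 1*1, 10) + z(c))² = (-16 + (7 - ⅓))² = (-16 + 20/3)² = (-28/3)² = 784/9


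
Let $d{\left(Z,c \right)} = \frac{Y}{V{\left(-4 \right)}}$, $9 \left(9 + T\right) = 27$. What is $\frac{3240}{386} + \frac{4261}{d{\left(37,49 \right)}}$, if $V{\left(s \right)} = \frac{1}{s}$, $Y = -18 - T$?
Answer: $\frac{900133}{9264} \approx 97.165$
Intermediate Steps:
$T = -6$ ($T = -9 + \frac{1}{9} \cdot 27 = -9 + 3 = -6$)
$Y = -12$ ($Y = -18 - -6 = -18 + 6 = -12$)
$d{\left(Z,c \right)} = 48$ ($d{\left(Z,c \right)} = - \frac{12}{\frac{1}{-4}} = - \frac{12}{- \frac{1}{4}} = \left(-12\right) \left(-4\right) = 48$)
$\frac{3240}{386} + \frac{4261}{d{\left(37,49 \right)}} = \frac{3240}{386} + \frac{4261}{48} = 3240 \cdot \frac{1}{386} + 4261 \cdot \frac{1}{48} = \frac{1620}{193} + \frac{4261}{48} = \frac{900133}{9264}$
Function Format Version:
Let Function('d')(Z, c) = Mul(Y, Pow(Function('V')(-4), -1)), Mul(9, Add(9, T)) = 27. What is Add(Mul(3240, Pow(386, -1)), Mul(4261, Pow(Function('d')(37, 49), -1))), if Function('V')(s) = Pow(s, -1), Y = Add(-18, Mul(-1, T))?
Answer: Rational(900133, 9264) ≈ 97.165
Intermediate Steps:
T = -6 (T = Add(-9, Mul(Rational(1, 9), 27)) = Add(-9, 3) = -6)
Y = -12 (Y = Add(-18, Mul(-1, -6)) = Add(-18, 6) = -12)
Function('d')(Z, c) = 48 (Function('d')(Z, c) = Mul(-12, Pow(Pow(-4, -1), -1)) = Mul(-12, Pow(Rational(-1, 4), -1)) = Mul(-12, -4) = 48)
Add(Mul(3240, Pow(386, -1)), Mul(4261, Pow(Function('d')(37, 49), -1))) = Add(Mul(3240, Pow(386, -1)), Mul(4261, Pow(48, -1))) = Add(Mul(3240, Rational(1, 386)), Mul(4261, Rational(1, 48))) = Add(Rational(1620, 193), Rational(4261, 48)) = Rational(900133, 9264)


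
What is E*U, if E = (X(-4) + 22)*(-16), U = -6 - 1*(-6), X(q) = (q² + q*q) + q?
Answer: 0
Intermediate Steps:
X(q) = q + 2*q² (X(q) = (q² + q²) + q = 2*q² + q = q + 2*q²)
U = 0 (U = -6 + 6 = 0)
E = -800 (E = (-4*(1 + 2*(-4)) + 22)*(-16) = (-4*(1 - 8) + 22)*(-16) = (-4*(-7) + 22)*(-16) = (28 + 22)*(-16) = 50*(-16) = -800)
E*U = -800*0 = 0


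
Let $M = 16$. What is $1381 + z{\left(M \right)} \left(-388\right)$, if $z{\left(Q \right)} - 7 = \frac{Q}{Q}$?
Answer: $-1723$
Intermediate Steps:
$z{\left(Q \right)} = 8$ ($z{\left(Q \right)} = 7 + \frac{Q}{Q} = 7 + 1 = 8$)
$1381 + z{\left(M \right)} \left(-388\right) = 1381 + 8 \left(-388\right) = 1381 - 3104 = -1723$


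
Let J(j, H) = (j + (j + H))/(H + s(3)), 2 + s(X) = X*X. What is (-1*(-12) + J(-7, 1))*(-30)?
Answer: -1245/4 ≈ -311.25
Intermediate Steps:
s(X) = -2 + X² (s(X) = -2 + X*X = -2 + X²)
J(j, H) = (H + 2*j)/(7 + H) (J(j, H) = (j + (j + H))/(H + (-2 + 3²)) = (j + (H + j))/(H + (-2 + 9)) = (H + 2*j)/(H + 7) = (H + 2*j)/(7 + H))
(-1*(-12) + J(-7, 1))*(-30) = (-1*(-12) + (1 + 2*(-7))/(7 + 1))*(-30) = (12 + (1 - 14)/8)*(-30) = (12 + (⅛)*(-13))*(-30) = (12 - 13/8)*(-30) = (83/8)*(-30) = -1245/4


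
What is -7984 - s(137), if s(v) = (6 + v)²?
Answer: -28433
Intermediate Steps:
-7984 - s(137) = -7984 - (6 + 137)² = -7984 - 1*143² = -7984 - 1*20449 = -7984 - 20449 = -28433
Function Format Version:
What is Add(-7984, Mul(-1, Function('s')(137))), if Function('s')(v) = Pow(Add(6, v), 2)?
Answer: -28433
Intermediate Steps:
Add(-7984, Mul(-1, Function('s')(137))) = Add(-7984, Mul(-1, Pow(Add(6, 137), 2))) = Add(-7984, Mul(-1, Pow(143, 2))) = Add(-7984, Mul(-1, 20449)) = Add(-7984, -20449) = -28433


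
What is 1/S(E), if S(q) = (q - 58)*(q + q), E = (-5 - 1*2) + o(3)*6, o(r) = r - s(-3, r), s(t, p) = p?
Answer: 1/910 ≈ 0.0010989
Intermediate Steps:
o(r) = 0 (o(r) = r - r = 0)
E = -7 (E = (-5 - 1*2) + 0*6 = (-5 - 2) + 0 = -7 + 0 = -7)
S(q) = 2*q*(-58 + q) (S(q) = (-58 + q)*(2*q) = 2*q*(-58 + q))
1/S(E) = 1/(2*(-7)*(-58 - 7)) = 1/(2*(-7)*(-65)) = 1/910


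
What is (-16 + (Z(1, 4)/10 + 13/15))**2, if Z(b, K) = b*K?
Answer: 48841/225 ≈ 217.07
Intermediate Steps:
Z(b, K) = K*b
(-16 + (Z(1, 4)/10 + 13/15))**2 = (-16 + ((4*1)/10 + 13/15))**2 = (-16 + (4*(1/10) + 13*(1/15)))**2 = (-16 + (2/5 + 13/15))**2 = (-16 + 19/15)**2 = (-221/15)**2 = 48841/225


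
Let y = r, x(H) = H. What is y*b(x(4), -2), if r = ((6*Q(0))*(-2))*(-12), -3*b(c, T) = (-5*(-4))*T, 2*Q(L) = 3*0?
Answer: 0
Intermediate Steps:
Q(L) = 0 (Q(L) = (3*0)/2 = (½)*0 = 0)
b(c, T) = -20*T/3 (b(c, T) = -(-5*(-4))*T/3 = -20*T/3)
r = 0 (r = ((6*0)*(-2))*(-12) = (0*(-2))*(-12) = 0*(-12) = 0)
y = 0
y*b(x(4), -2) = 0*(-20/3*(-2)) = 0*(40/3) = 0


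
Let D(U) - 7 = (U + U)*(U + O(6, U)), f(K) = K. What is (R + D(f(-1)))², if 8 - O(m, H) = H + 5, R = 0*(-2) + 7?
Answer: 64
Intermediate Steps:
R = 7 (R = 0 + 7 = 7)
O(m, H) = 3 - H (O(m, H) = 8 - (H + 5) = 8 - (5 + H) = 8 + (-5 - H) = 3 - H)
D(U) = 7 + 6*U (D(U) = 7 + (U + U)*(U + (3 - U)) = 7 + (2*U)*3 = 7 + 6*U)
(R + D(f(-1)))² = (7 + (7 + 6*(-1)))² = (7 + (7 - 6))² = (7 + 1)² = 8² = 64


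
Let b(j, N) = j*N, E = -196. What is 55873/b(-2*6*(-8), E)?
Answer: -55873/18816 ≈ -2.9694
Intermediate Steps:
b(j, N) = N*j
55873/b(-2*6*(-8), E) = 55873/((-196*(-2*6)*(-8))) = 55873/((-(-2352)*(-8))) = 55873/((-196*96)) = 55873/(-18816) = 55873*(-1/18816) = -55873/18816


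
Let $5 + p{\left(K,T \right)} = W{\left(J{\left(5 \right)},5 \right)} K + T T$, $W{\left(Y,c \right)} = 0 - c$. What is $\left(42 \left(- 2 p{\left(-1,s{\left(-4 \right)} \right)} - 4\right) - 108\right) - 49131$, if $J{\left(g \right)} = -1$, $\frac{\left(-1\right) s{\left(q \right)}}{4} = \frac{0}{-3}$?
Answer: $-49407$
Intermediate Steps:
$s{\left(q \right)} = 0$ ($s{\left(q \right)} = - 4 \frac{0}{-3} = - 4 \cdot 0 \left(- \frac{1}{3}\right) = \left(-4\right) 0 = 0$)
$W{\left(Y,c \right)} = - c$
$p{\left(K,T \right)} = -5 + T^{2} - 5 K$ ($p{\left(K,T \right)} = -5 + \left(\left(-1\right) 5 K + T T\right) = -5 - \left(- T^{2} + 5 K\right) = -5 + T^{2} - 5 K$)
$\left(42 \left(- 2 p{\left(-1,s{\left(-4 \right)} \right)} - 4\right) - 108\right) - 49131 = \left(42 \left(- 2 \left(-5 + 0^{2} - -5\right) - 4\right) - 108\right) - 49131 = \left(42 \left(- 2 \left(-5 + 0 + 5\right) - 4\right) - 108\right) - 49131 = \left(42 \left(\left(-2\right) 0 - 4\right) - 108\right) - 49131 = \left(42 \left(0 - 4\right) - 108\right) - 49131 = \left(42 \left(-4\right) - 108\right) - 49131 = \left(-168 - 108\right) - 49131 = -276 - 49131 = -49407$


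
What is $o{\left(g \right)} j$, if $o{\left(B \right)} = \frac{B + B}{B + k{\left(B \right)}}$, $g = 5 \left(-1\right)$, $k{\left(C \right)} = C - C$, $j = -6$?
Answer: $-12$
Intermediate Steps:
$k{\left(C \right)} = 0$
$g = -5$
$o{\left(B \right)} = 2$ ($o{\left(B \right)} = \frac{B + B}{B + 0} = \frac{2 B}{B} = 2$)
$o{\left(g \right)} j = 2 \left(-6\right) = -12$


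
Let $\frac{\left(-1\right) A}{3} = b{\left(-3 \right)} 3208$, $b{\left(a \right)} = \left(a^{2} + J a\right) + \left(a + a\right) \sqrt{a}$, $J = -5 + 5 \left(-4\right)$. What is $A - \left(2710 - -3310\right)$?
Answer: $-814436 + 57744 i \sqrt{3} \approx -8.1444 \cdot 10^{5} + 1.0002 \cdot 10^{5} i$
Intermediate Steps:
$J = -25$ ($J = -5 - 20 = -25$)
$b{\left(a \right)} = a^{2} - 25 a + 2 a^{\frac{3}{2}}$ ($b{\left(a \right)} = \left(a^{2} - 25 a\right) + \left(a + a\right) \sqrt{a} = \left(a^{2} - 25 a\right) + 2 a \sqrt{a} = \left(a^{2} - 25 a\right) + 2 a^{\frac{3}{2}} = a^{2} - 25 a + 2 a^{\frac{3}{2}}$)
$A = -808416 + 57744 i \sqrt{3}$ ($A = - 3 \left(\left(-3\right)^{2} - -75 + 2 \left(-3\right)^{\frac{3}{2}}\right) 3208 = - 3 \left(9 + 75 + 2 \left(- 3 i \sqrt{3}\right)\right) 3208 = - 3 \left(9 + 75 - 6 i \sqrt{3}\right) 3208 = - 3 \left(84 - 6 i \sqrt{3}\right) 3208 = - 3 \left(269472 - 19248 i \sqrt{3}\right) = -808416 + 57744 i \sqrt{3} \approx -8.0842 \cdot 10^{5} + 1.0002 \cdot 10^{5} i$)
$A - \left(2710 - -3310\right) = \left(-808416 + 57744 i \sqrt{3}\right) - \left(2710 - -3310\right) = \left(-808416 + 57744 i \sqrt{3}\right) - \left(2710 + 3310\right) = \left(-808416 + 57744 i \sqrt{3}\right) - 6020 = -814436 + 57744 i \sqrt{3}$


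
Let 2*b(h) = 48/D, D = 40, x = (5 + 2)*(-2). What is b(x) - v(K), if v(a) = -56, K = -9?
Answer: 283/5 ≈ 56.600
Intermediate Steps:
x = -14 (x = 7*(-2) = -14)
b(h) = ⅗ (b(h) = (48/40)/2 = (48*(1/40))/2 = (½)*(6/5) = ⅗)
b(x) - v(K) = ⅗ - 1*(-56) = ⅗ + 56 = 283/5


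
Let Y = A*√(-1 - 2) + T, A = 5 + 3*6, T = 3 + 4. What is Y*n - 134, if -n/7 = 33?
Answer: -1751 - 5313*I*√3 ≈ -1751.0 - 9202.4*I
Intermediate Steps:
n = -231 (n = -7*33 = -231)
T = 7
A = 23 (A = 5 + 18 = 23)
Y = 7 + 23*I*√3 (Y = 23*√(-1 - 2) + 7 = 23*√(-3) + 7 = 23*(I*√3) + 7 = 23*I*√3 + 7 = 7 + 23*I*√3 ≈ 7.0 + 39.837*I)
Y*n - 134 = (7 + 23*I*√3)*(-231) - 134 = (-1617 - 5313*I*√3) - 134 = -1751 - 5313*I*√3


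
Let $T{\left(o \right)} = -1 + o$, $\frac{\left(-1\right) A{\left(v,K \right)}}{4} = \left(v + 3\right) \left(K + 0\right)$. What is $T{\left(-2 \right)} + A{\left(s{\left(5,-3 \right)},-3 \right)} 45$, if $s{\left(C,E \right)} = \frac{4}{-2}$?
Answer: $537$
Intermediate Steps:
$s{\left(C,E \right)} = -2$ ($s{\left(C,E \right)} = 4 \left(- \frac{1}{2}\right) = -2$)
$A{\left(v,K \right)} = - 4 K \left(3 + v\right)$ ($A{\left(v,K \right)} = - 4 \left(v + 3\right) \left(K + 0\right) = - 4 \left(3 + v\right) K = - 4 K \left(3 + v\right)$)
$T{\left(-2 \right)} + A{\left(s{\left(5,-3 \right)},-3 \right)} 45 = \left(-1 - 2\right) + \left(-4\right) \left(-3\right) \left(3 - 2\right) 45 = -3 + \left(-4\right) \left(-3\right) 1 \cdot 45 = -3 + 12 \cdot 45 = -3 + 540 = 537$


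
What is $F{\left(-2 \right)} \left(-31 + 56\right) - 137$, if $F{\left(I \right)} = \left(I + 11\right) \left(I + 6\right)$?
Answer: $763$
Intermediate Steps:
$F{\left(I \right)} = \left(6 + I\right) \left(11 + I\right)$ ($F{\left(I \right)} = \left(11 + I\right) \left(6 + I\right) = \left(6 + I\right) \left(11 + I\right)$)
$F{\left(-2 \right)} \left(-31 + 56\right) - 137 = \left(66 + \left(-2\right)^{2} + 17 \left(-2\right)\right) \left(-31 + 56\right) - 137 = \left(66 + 4 - 34\right) 25 - 137 = 36 \cdot 25 - 137 = 900 - 137 = 763$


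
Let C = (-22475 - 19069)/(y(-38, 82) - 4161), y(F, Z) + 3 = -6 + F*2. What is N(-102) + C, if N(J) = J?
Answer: -195774/2123 ≈ -92.216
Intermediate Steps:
y(F, Z) = -9 + 2*F (y(F, Z) = -3 + (-6 + F*2) = -3 + (-6 + 2*F) = -9 + 2*F)
C = 20772/2123 (C = (-22475 - 19069)/((-9 + 2*(-38)) - 4161) = -41544/((-9 - 76) - 4161) = -41544/(-85 - 4161) = -41544/(-4246) = -41544*(-1/4246) = 20772/2123 ≈ 9.7843)
N(-102) + C = -102 + 20772/2123 = -195774/2123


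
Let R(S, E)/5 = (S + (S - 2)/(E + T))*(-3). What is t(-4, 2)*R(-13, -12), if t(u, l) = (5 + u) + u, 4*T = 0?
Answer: -2115/4 ≈ -528.75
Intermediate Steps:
T = 0 (T = (1/4)*0 = 0)
R(S, E) = -15*S - 15*(-2 + S)/E (R(S, E) = 5*((S + (S - 2)/(E + 0))*(-3)) = 5*((S + (-2 + S)/E)*(-3)) = 5*(-3*S - 3*(-2 + S)/E) = -15*S - 15*(-2 + S)/E)
t(u, l) = 5 + 2*u
t(-4, 2)*R(-13, -12) = (5 + 2*(-4))*(15*(2 - 1*(-13) - 1*(-12)*(-13))/(-12)) = (5 - 8)*(15*(-1/12)*(2 + 13 - 156)) = -45*(-1)*(-141)/12 = -3*705/4 = -2115/4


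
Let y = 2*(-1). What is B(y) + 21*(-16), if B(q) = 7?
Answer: -329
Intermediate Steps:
y = -2
B(y) + 21*(-16) = 7 + 21*(-16) = 7 - 336 = -329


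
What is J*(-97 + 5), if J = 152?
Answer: -13984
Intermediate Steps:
J*(-97 + 5) = 152*(-97 + 5) = 152*(-92) = -13984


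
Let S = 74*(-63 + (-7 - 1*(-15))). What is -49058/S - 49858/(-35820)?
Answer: 98008981/7289370 ≈ 13.445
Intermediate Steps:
S = -4070 (S = 74*(-63 + (-7 + 15)) = 74*(-63 + 8) = 74*(-55) = -4070)
-49058/S - 49858/(-35820) = -49058/(-4070) - 49858/(-35820) = -49058*(-1/4070) - 49858*(-1/35820) = 24529/2035 + 24929/17910 = 98008981/7289370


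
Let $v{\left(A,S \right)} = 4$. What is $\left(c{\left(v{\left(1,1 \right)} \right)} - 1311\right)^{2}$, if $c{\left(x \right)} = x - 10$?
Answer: $1734489$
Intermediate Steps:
$c{\left(x \right)} = -10 + x$ ($c{\left(x \right)} = x - 10 = -10 + x$)
$\left(c{\left(v{\left(1,1 \right)} \right)} - 1311\right)^{2} = \left(\left(-10 + 4\right) - 1311\right)^{2} = \left(-6 - 1311\right)^{2} = \left(-1317\right)^{2} = 1734489$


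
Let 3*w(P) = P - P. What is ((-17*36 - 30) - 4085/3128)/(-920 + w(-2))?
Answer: 2012261/2877760 ≈ 0.69925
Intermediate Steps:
w(P) = 0 (w(P) = (P - P)/3 = (⅓)*0 = 0)
((-17*36 - 30) - 4085/3128)/(-920 + w(-2)) = ((-17*36 - 30) - 4085/3128)/(-920 + 0) = ((-612 - 30) - 4085*1/3128)/(-920) = (-642 - 4085/3128)*(-1/920) = -2012261/3128*(-1/920) = 2012261/2877760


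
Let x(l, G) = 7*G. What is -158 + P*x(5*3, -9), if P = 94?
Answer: -6080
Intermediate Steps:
-158 + P*x(5*3, -9) = -158 + 94*(7*(-9)) = -158 + 94*(-63) = -158 - 5922 = -6080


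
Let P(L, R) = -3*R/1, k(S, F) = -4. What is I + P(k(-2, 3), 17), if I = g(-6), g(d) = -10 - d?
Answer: -55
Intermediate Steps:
P(L, R) = -3*R
I = -4 (I = -10 - 1*(-6) = -10 + 6 = -4)
I + P(k(-2, 3), 17) = -4 - 3*17 = -4 - 51 = -55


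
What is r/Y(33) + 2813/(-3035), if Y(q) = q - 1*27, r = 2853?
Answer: 2880659/6070 ≈ 474.57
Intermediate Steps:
Y(q) = -27 + q (Y(q) = q - 27 = -27 + q)
r/Y(33) + 2813/(-3035) = 2853/(-27 + 33) + 2813/(-3035) = 2853/6 + 2813*(-1/3035) = 2853*(⅙) - 2813/3035 = 951/2 - 2813/3035 = 2880659/6070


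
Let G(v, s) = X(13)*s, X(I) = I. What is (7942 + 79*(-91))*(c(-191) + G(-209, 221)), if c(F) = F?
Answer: 2019546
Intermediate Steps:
G(v, s) = 13*s
(7942 + 79*(-91))*(c(-191) + G(-209, 221)) = (7942 + 79*(-91))*(-191 + 13*221) = (7942 - 7189)*(-191 + 2873) = 753*2682 = 2019546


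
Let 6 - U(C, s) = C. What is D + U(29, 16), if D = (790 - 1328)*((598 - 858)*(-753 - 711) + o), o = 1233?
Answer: -205447697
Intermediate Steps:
U(C, s) = 6 - C
D = -205447674 (D = (790 - 1328)*((598 - 858)*(-753 - 711) + 1233) = -538*(-260*(-1464) + 1233) = -538*(380640 + 1233) = -538*381873 = -205447674)
D + U(29, 16) = -205447674 + (6 - 1*29) = -205447674 + (6 - 29) = -205447674 - 23 = -205447697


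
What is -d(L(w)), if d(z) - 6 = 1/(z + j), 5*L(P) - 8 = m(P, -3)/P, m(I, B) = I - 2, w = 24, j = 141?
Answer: -51462/8567 ≈ -6.0070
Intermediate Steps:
m(I, B) = -2 + I
L(P) = 8/5 + (-2 + P)/(5*P) (L(P) = 8/5 + ((-2 + P)/P)/5 = 8/5 + (-2 + P)/(5*P))
d(z) = 6 + 1/(141 + z) (d(z) = 6 + 1/(z + 141) = 6 + 1/(141 + z))
-d(L(w)) = -(847 + 6*((1/5)*(-2 + 9*24)/24))/(141 + (1/5)*(-2 + 9*24)/24) = -(847 + 6*((1/5)*(1/24)*(-2 + 216)))/(141 + (1/5)*(1/24)*(-2 + 216)) = -(847 + 6*((1/5)*(1/24)*214))/(141 + (1/5)*(1/24)*214) = -(847 + 6*(107/60))/(141 + 107/60) = -(847 + 107/10)/8567/60 = -60*8577/(8567*10) = -1*51462/8567 = -51462/8567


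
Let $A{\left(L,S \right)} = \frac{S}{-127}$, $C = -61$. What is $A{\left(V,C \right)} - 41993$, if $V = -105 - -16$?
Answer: $- \frac{5333050}{127} \approx -41993.0$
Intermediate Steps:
$V = -89$ ($V = -105 + 16 = -89$)
$A{\left(L,S \right)} = - \frac{S}{127}$ ($A{\left(L,S \right)} = S \left(- \frac{1}{127}\right) = - \frac{S}{127}$)
$A{\left(V,C \right)} - 41993 = \left(- \frac{1}{127}\right) \left(-61\right) - 41993 = \frac{61}{127} - 41993 = - \frac{5333050}{127}$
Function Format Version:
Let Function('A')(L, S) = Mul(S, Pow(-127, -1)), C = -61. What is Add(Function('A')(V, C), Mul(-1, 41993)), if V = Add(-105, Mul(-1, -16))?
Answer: Rational(-5333050, 127) ≈ -41993.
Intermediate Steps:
V = -89 (V = Add(-105, 16) = -89)
Function('A')(L, S) = Mul(Rational(-1, 127), S) (Function('A')(L, S) = Mul(S, Rational(-1, 127)) = Mul(Rational(-1, 127), S))
Add(Function('A')(V, C), Mul(-1, 41993)) = Add(Mul(Rational(-1, 127), -61), Mul(-1, 41993)) = Add(Rational(61, 127), -41993) = Rational(-5333050, 127)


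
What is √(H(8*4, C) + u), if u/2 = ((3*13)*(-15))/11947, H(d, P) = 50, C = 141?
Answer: 2*√10536335/919 ≈ 7.0641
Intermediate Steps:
u = -90/919 (u = 2*(((3*13)*(-15))/11947) = 2*((39*(-15))*(1/11947)) = 2*(-585*1/11947) = 2*(-45/919) = -90/919 ≈ -0.097933)
√(H(8*4, C) + u) = √(50 - 90/919) = √(45860/919) = 2*√10536335/919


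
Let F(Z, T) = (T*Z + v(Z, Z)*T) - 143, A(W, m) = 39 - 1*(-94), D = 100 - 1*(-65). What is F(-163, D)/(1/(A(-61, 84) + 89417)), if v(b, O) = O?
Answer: -4829700150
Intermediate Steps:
D = 165 (D = 100 + 65 = 165)
A(W, m) = 133 (A(W, m) = 39 + 94 = 133)
F(Z, T) = -143 + 2*T*Z (F(Z, T) = (T*Z + Z*T) - 143 = (T*Z + T*Z) - 143 = 2*T*Z - 143 = -143 + 2*T*Z)
F(-163, D)/(1/(A(-61, 84) + 89417)) = (-143 + 2*165*(-163))/(1/(133 + 89417)) = (-143 - 53790)/(1/89550) = -53933/1/89550 = -53933*89550 = -4829700150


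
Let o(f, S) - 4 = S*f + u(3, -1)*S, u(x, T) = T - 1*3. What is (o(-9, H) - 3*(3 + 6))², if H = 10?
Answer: 23409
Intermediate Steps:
u(x, T) = -3 + T (u(x, T) = T - 3 = -3 + T)
o(f, S) = 4 - 4*S + S*f (o(f, S) = 4 + (S*f + (-3 - 1)*S) = 4 + (S*f - 4*S) = 4 + (-4*S + S*f) = 4 - 4*S + S*f)
(o(-9, H) - 3*(3 + 6))² = ((4 - 4*10 + 10*(-9)) - 3*(3 + 6))² = ((4 - 40 - 90) - 3*9)² = (-126 - 27)² = (-153)² = 23409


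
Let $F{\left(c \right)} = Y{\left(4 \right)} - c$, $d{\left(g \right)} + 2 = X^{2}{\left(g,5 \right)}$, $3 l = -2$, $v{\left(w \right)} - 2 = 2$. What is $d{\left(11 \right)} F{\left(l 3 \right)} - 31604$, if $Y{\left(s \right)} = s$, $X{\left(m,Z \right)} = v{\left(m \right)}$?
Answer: $-31520$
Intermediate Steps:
$v{\left(w \right)} = 4$ ($v{\left(w \right)} = 2 + 2 = 4$)
$X{\left(m,Z \right)} = 4$
$l = - \frac{2}{3}$ ($l = \frac{1}{3} \left(-2\right) = - \frac{2}{3} \approx -0.66667$)
$d{\left(g \right)} = 14$ ($d{\left(g \right)} = -2 + 4^{2} = -2 + 16 = 14$)
$F{\left(c \right)} = 4 - c$
$d{\left(11 \right)} F{\left(l 3 \right)} - 31604 = 14 \left(4 - \left(- \frac{2}{3}\right) 3\right) - 31604 = 14 \left(4 - -2\right) - 31604 = 14 \left(4 + 2\right) - 31604 = 14 \cdot 6 - 31604 = 84 - 31604 = -31520$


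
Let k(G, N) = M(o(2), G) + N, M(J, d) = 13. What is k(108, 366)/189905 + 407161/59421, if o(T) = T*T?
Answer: 77344430264/11284345005 ≈ 6.8541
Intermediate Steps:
o(T) = T**2
k(G, N) = 13 + N
k(108, 366)/189905 + 407161/59421 = (13 + 366)/189905 + 407161/59421 = 379*(1/189905) + 407161*(1/59421) = 379/189905 + 407161/59421 = 77344430264/11284345005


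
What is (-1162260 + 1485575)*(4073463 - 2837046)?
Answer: 399752162355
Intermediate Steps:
(-1162260 + 1485575)*(4073463 - 2837046) = 323315*1236417 = 399752162355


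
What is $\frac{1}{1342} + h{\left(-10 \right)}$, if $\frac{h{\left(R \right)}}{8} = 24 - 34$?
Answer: $- \frac{107359}{1342} \approx -79.999$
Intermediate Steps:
$h{\left(R \right)} = -80$ ($h{\left(R \right)} = 8 \left(24 - 34\right) = 8 \left(-10\right) = -80$)
$\frac{1}{1342} + h{\left(-10 \right)} = \frac{1}{1342} - 80 = - \frac{107359}{1342}$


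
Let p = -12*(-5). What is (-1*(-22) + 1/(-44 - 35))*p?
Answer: 104220/79 ≈ 1319.2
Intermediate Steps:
p = 60
(-1*(-22) + 1/(-44 - 35))*p = (-1*(-22) + 1/(-44 - 35))*60 = (22 + 1/(-79))*60 = (22 - 1/79)*60 = (1737/79)*60 = 104220/79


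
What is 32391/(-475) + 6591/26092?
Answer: -842015247/12393700 ≈ -67.939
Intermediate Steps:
32391/(-475) + 6591/26092 = 32391*(-1/475) + 6591*(1/26092) = -32391/475 + 6591/26092 = -842015247/12393700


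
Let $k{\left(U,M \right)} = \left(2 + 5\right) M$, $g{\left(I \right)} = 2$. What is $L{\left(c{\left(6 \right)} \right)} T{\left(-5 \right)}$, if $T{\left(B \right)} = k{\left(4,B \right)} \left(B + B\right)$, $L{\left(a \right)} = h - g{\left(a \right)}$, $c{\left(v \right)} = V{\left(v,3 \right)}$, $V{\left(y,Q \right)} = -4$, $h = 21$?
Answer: $6650$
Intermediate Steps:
$k{\left(U,M \right)} = 7 M$
$c{\left(v \right)} = -4$
$L{\left(a \right)} = 19$ ($L{\left(a \right)} = 21 - 2 = 19$)
$T{\left(B \right)} = 14 B^{2}$ ($T{\left(B \right)} = 7 B \left(B + B\right) = 7 B 2 B = 14 B^{2}$)
$L{\left(c{\left(6 \right)} \right)} T{\left(-5 \right)} = 19 \cdot 14 \left(-5\right)^{2} = 19 \cdot 14 \cdot 25 = 19 \cdot 350 = 6650$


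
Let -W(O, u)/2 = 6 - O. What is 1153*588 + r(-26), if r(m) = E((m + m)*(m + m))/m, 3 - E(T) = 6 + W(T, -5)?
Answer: 17632463/26 ≈ 6.7817e+5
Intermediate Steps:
W(O, u) = -12 + 2*O (W(O, u) = -2*(6 - O) = -12 + 2*O)
E(T) = 9 - 2*T (E(T) = 3 - (6 + (-12 + 2*T)) = 3 - (-6 + 2*T) = 3 + (6 - 2*T) = 9 - 2*T)
r(m) = (9 - 8*m**2)/m (r(m) = (9 - 2*(m + m)*(m + m))/m = (9 - 2*2*m*2*m)/m = (9 - 8*m**2)/m)
1153*588 + r(-26) = 1153*588 + (-8*(-26) + 9/(-26)) = 677964 + (208 + 9*(-1/26)) = 677964 + (208 - 9/26) = 677964 + 5399/26 = 17632463/26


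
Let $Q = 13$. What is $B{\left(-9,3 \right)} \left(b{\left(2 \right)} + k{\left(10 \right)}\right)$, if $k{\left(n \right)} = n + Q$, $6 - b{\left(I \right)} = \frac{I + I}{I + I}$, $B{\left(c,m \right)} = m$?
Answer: $84$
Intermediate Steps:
$b{\left(I \right)} = 5$ ($b{\left(I \right)} = 6 - \frac{I + I}{I + I} = 6 - \frac{2 I}{2 I} = 6 - 2 I \frac{1}{2 I} = 6 - 1 = 5$)
$k{\left(n \right)} = 13 + n$ ($k{\left(n \right)} = n + 13 = 13 + n$)
$B{\left(-9,3 \right)} \left(b{\left(2 \right)} + k{\left(10 \right)}\right) = 3 \left(5 + \left(13 + 10\right)\right) = 3 \left(5 + 23\right) = 3 \cdot 28 = 84$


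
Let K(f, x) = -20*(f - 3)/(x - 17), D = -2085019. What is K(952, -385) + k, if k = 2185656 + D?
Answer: 20237527/201 ≈ 1.0068e+5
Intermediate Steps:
K(f, x) = -20*(-3 + f)/(-17 + x)
k = 100637 (k = 2185656 - 2085019 = 100637)
K(952, -385) + k = 20*(3 - 1*952)/(-17 - 385) + 100637 = 20*(3 - 952)/(-402) + 100637 = 20*(-1/402)*(-949) + 100637 = 9490/201 + 100637 = 20237527/201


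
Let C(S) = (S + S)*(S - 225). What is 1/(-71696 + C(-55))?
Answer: -1/40896 ≈ -2.4452e-5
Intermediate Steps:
C(S) = 2*S*(-225 + S) (C(S) = (2*S)*(-225 + S) = 2*S*(-225 + S))
1/(-71696 + C(-55)) = 1/(-71696 + 2*(-55)*(-225 - 55)) = 1/(-71696 + 2*(-55)*(-280)) = 1/(-71696 + 30800) = 1/(-40896) = -1/40896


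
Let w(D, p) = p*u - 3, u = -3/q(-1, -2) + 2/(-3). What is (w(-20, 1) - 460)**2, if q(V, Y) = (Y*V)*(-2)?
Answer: 30858025/144 ≈ 2.1429e+5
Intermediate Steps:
q(V, Y) = -2*V*Y (q(V, Y) = (V*Y)*(-2) = -2*V*Y)
u = 1/12 (u = -3/((-2*(-1)*(-2))) + 2/(-3) = -3/(-4) + 2*(-1/3) = -3*(-1/4) - 2/3 = 3/4 - 2/3 = 1/12 ≈ 0.083333)
w(D, p) = -3 + p/12 (w(D, p) = p*(1/12) - 3 = p/12 - 3 = -3 + p/12)
(w(-20, 1) - 460)**2 = ((-3 + (1/12)*1) - 460)**2 = ((-3 + 1/12) - 460)**2 = (-35/12 - 460)**2 = (-5555/12)**2 = 30858025/144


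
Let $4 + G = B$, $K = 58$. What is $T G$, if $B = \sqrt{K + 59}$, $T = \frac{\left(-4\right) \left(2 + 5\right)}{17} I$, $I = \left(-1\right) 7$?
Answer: $- \frac{784}{17} + \frac{588 \sqrt{13}}{17} \approx 78.592$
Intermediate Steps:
$I = -7$
$T = \frac{196}{17}$ ($T = \frac{\left(-4\right) \left(2 + 5\right)}{17} \left(-7\right) = \left(-4\right) 7 \cdot \frac{1}{17} \left(-7\right) = \left(-28\right) \frac{1}{17} \left(-7\right) = \left(- \frac{28}{17}\right) \left(-7\right) = \frac{196}{17} \approx 11.529$)
$B = 3 \sqrt{13}$ ($B = \sqrt{58 + 59} = \sqrt{117} = 3 \sqrt{13} \approx 10.817$)
$G = -4 + 3 \sqrt{13} \approx 6.8167$
$T G = \frac{196 \left(-4 + 3 \sqrt{13}\right)}{17} = - \frac{784}{17} + \frac{588 \sqrt{13}}{17}$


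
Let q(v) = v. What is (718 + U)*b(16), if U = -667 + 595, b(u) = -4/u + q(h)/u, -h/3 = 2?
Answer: -1615/4 ≈ -403.75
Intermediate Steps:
h = -6 (h = -3*2 = -6)
b(u) = -10/u (b(u) = -4/u - 6/u = -10/u)
U = -72
(718 + U)*b(16) = (718 - 72)*(-10/16) = 646*(-10*1/16) = 646*(-5/8) = -1615/4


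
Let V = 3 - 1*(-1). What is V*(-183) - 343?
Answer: -1075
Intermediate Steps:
V = 4 (V = 3 + 1 = 4)
V*(-183) - 343 = 4*(-183) - 343 = -732 - 343 = -1075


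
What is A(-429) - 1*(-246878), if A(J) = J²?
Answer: 430919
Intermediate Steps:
A(-429) - 1*(-246878) = (-429)² - 1*(-246878) = 184041 + 246878 = 430919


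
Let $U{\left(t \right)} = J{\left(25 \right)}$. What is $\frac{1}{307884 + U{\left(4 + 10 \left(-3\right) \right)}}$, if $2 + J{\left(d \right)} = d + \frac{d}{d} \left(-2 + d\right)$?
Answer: $\frac{1}{307930} \approx 3.2475 \cdot 10^{-6}$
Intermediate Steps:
$J{\left(d \right)} = -4 + 2 d$ ($J{\left(d \right)} = -2 + \left(d + \frac{d}{d} \left(-2 + d\right)\right) = -2 + \left(d + 1 \left(-2 + d\right)\right) = -2 + \left(d + \left(-2 + d\right)\right) = -2 + \left(-2 + 2 d\right) = -4 + 2 d$)
$U{\left(t \right)} = 46$ ($U{\left(t \right)} = -4 + 2 \cdot 25 = -4 + 50 = 46$)
$\frac{1}{307884 + U{\left(4 + 10 \left(-3\right) \right)}} = \frac{1}{307884 + 46} = \frac{1}{307930}$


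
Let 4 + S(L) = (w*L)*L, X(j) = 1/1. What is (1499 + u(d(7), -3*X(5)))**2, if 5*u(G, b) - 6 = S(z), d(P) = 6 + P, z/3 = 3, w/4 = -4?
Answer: 38452401/25 ≈ 1.5381e+6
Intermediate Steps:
w = -16 (w = 4*(-4) = -16)
z = 9 (z = 3*3 = 9)
X(j) = 1
S(L) = -4 - 16*L**2 (S(L) = -4 + (-16*L)*L = -4 - 16*L**2)
u(G, b) = -1294/5 (u(G, b) = 6/5 + (-4 - 16*9**2)/5 = 6/5 + (-4 - 16*81)/5 = 6/5 + (-4 - 1296)/5 = 6/5 + (1/5)*(-1300) = 6/5 - 260 = -1294/5)
(1499 + u(d(7), -3*X(5)))**2 = (1499 - 1294/5)**2 = (6201/5)**2 = 38452401/25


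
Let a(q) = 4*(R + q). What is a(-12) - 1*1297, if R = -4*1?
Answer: -1361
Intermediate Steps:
R = -4
a(q) = -16 + 4*q (a(q) = 4*(-4 + q) = -16 + 4*q)
a(-12) - 1*1297 = (-16 + 4*(-12)) - 1*1297 = (-16 - 48) - 1297 = -64 - 1297 = -1361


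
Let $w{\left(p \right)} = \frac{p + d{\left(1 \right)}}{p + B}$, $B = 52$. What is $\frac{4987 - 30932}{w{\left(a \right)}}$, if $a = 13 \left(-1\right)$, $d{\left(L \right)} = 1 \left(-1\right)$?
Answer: $\frac{1011855}{14} \approx 72275.0$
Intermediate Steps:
$d{\left(L \right)} = -1$
$a = -13$
$w{\left(p \right)} = \frac{-1 + p}{52 + p}$ ($w{\left(p \right)} = \frac{p - 1}{p + 52} = \frac{-1 + p}{52 + p}$)
$\frac{4987 - 30932}{w{\left(a \right)}} = \frac{4987 - 30932}{\frac{1}{52 - 13} \left(-1 - 13\right)} = \frac{4987 - 30932}{\frac{1}{39} \left(-14\right)} = - \frac{25945}{\frac{1}{39} \left(-14\right)} = - \frac{25945}{- \frac{14}{39}} = \left(-25945\right) \left(- \frac{39}{14}\right) = \frac{1011855}{14}$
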